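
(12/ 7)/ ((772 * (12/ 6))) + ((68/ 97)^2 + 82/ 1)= 82.49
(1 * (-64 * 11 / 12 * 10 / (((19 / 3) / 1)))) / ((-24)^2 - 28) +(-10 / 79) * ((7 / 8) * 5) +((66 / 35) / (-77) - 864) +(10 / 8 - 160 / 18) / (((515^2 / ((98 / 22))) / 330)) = -5546685324603281 / 6413912623020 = -864.79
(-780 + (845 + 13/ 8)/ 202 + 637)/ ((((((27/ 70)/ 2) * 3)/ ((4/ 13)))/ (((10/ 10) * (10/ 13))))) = -56.78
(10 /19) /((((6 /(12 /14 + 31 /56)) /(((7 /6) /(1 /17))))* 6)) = 6715 /16416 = 0.41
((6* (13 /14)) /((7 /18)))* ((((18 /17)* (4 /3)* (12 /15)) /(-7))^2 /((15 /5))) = 2156544 /17347225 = 0.12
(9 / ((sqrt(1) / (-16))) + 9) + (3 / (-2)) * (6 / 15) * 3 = -136.80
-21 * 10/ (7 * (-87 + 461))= -15/ 187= -0.08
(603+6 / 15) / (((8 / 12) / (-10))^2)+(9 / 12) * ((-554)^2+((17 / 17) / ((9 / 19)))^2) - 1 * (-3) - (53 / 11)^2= 4782040249 / 13068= 365935.13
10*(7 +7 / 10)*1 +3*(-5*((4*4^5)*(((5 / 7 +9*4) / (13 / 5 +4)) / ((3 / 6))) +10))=-52639221 / 77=-683626.25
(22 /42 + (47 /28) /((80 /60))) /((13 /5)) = 2995 /4368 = 0.69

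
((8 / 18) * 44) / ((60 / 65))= 572 / 27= 21.19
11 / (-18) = -11 / 18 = -0.61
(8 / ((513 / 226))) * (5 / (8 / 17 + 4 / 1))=38420 / 9747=3.94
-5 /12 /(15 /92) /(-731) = 23 /6579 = 0.00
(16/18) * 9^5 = 52488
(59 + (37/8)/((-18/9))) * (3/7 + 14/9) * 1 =113375/1008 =112.48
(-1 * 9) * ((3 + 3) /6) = -9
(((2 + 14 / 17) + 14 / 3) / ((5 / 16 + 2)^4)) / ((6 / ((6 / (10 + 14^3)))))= 12517376 / 131616704547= 0.00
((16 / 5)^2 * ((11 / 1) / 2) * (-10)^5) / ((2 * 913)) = -256000 / 83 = -3084.34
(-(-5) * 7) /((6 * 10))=7 /12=0.58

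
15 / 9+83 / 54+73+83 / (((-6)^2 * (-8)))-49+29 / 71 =1676161 / 61344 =27.32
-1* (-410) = 410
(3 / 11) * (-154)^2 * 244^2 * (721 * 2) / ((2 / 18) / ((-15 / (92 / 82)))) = -1536747636473280 / 23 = -66815114629273.04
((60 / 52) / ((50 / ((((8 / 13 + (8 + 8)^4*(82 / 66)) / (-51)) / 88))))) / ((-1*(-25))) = -4366369 / 260724750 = -0.02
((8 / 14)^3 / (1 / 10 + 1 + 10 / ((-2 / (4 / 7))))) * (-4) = 2560 / 6027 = 0.42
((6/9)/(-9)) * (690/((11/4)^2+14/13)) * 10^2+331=-4214737/16173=-260.60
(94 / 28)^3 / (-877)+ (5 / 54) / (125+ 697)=-1149115721 / 26704797336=-0.04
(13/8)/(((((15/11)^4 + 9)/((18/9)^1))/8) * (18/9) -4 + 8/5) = -951665/493566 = -1.93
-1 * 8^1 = -8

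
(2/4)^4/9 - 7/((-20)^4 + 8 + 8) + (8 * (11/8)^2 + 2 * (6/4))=6528137/360036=18.13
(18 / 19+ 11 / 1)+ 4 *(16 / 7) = 2805 / 133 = 21.09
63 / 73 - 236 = -17165 / 73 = -235.14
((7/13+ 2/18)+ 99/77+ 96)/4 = 80209/3276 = 24.48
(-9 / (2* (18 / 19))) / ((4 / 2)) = -19 / 8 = -2.38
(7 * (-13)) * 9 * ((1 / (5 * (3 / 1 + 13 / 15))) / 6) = -7.06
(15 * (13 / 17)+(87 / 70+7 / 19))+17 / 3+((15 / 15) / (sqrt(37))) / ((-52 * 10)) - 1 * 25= -424037 / 67830 - sqrt(37) / 19240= -6.25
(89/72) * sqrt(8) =89 * sqrt(2)/36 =3.50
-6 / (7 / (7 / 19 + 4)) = -498 / 133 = -3.74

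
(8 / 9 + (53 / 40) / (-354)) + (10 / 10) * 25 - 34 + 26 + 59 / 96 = 1571737 / 84960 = 18.50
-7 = -7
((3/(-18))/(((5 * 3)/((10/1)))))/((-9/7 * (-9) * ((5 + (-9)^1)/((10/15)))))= 7/4374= 0.00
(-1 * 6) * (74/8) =-111/2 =-55.50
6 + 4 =10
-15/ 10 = -3/ 2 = -1.50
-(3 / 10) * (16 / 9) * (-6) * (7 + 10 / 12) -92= -1004 / 15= -66.93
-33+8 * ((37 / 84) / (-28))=-9739 / 294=-33.13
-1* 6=-6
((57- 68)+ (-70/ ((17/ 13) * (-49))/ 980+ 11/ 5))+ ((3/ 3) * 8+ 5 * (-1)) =-338133/ 58310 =-5.80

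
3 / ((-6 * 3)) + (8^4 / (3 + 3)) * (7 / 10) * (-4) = -57349 / 30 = -1911.63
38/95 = 0.40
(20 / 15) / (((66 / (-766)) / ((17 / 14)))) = -18.79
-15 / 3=-5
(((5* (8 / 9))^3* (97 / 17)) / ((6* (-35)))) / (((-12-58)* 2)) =31040 / 1821771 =0.02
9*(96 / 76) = 216 / 19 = 11.37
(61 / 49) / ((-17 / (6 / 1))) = -366 / 833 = -0.44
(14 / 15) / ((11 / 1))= 14 / 165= 0.08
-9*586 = -5274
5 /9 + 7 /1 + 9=16.56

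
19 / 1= 19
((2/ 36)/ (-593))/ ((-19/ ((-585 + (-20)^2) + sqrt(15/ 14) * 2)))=-185/ 202806 + sqrt(210)/ 1419642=-0.00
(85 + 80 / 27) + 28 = 3131 / 27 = 115.96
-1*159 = -159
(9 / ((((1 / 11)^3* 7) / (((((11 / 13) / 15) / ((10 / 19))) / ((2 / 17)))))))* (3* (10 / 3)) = 14187129 / 910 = 15590.25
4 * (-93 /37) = -372 /37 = -10.05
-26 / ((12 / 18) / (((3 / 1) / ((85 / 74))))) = -8658 / 85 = -101.86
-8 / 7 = -1.14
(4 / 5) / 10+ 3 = 77 / 25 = 3.08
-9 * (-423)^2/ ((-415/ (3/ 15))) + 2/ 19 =30601009/ 39425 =776.18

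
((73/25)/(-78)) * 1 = -73/1950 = -0.04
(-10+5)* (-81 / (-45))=-9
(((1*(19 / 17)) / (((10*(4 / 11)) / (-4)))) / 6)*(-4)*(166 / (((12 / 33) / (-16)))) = -1526536 / 255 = -5986.42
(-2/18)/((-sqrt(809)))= sqrt(809)/7281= 0.00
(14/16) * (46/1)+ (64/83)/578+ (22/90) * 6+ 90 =131.72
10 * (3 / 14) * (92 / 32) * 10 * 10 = 8625 / 14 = 616.07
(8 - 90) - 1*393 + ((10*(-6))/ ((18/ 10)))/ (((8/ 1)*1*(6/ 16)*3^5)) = -1038925/ 2187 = -475.05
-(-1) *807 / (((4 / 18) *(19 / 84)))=305046 / 19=16055.05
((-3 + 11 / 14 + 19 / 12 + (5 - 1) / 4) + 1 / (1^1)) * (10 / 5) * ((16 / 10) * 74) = 6808 / 21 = 324.19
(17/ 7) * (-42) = -102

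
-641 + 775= 134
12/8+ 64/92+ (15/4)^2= 5983/368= 16.26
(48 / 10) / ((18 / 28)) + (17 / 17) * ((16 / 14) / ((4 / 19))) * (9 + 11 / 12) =613 / 10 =61.30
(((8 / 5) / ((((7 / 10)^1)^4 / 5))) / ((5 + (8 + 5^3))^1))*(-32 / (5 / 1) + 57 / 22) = -1676000 / 1822359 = -0.92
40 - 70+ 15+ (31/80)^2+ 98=532161/6400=83.15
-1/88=-0.01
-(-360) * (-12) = -4320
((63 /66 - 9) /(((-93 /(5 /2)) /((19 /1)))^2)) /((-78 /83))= 44195425 /19788912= 2.23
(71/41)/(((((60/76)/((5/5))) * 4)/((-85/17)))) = -1349/492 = -2.74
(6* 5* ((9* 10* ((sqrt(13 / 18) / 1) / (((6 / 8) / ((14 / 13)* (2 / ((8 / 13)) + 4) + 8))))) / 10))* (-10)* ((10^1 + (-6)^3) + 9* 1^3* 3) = 22070700* sqrt(26) / 13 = 8656840.77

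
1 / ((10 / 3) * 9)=1 / 30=0.03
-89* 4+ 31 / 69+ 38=-21911 / 69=-317.55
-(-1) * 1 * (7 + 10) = 17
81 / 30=27 / 10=2.70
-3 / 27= -1 / 9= -0.11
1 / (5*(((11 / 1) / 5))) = 1 / 11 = 0.09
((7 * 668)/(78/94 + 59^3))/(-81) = -0.00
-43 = -43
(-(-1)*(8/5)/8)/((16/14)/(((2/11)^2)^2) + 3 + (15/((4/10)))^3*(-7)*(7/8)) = -448/721166345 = -0.00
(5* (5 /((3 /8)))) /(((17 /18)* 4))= 300 /17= 17.65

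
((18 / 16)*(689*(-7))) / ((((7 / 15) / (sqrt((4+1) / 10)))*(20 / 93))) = -1730079*sqrt(2) / 64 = -38229.71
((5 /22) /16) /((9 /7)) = 35 /3168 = 0.01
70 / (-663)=-70 / 663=-0.11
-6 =-6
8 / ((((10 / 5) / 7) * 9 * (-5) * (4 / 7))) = -49 / 45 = -1.09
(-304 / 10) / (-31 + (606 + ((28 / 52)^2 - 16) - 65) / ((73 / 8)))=-1875224 / 1638725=-1.14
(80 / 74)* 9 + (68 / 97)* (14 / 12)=113566 / 10767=10.55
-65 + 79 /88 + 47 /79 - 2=-455407 /6952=-65.51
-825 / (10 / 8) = -660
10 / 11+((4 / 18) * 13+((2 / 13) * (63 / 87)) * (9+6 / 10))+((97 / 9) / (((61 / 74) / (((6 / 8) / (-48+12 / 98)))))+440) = 7916692855541 / 17803817460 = 444.66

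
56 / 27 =2.07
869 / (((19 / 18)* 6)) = 2607 / 19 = 137.21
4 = 4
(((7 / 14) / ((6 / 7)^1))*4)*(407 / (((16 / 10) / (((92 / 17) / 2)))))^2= 15334956175 / 13872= 1105461.09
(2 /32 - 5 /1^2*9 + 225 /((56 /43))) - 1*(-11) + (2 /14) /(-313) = 4866821 /35056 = 138.83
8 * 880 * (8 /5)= 11264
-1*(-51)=51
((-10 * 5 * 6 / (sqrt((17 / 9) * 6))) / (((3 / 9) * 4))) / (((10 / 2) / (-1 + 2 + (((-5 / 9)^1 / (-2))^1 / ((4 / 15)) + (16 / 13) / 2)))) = -12435 * sqrt(102) / 3536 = -35.52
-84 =-84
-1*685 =-685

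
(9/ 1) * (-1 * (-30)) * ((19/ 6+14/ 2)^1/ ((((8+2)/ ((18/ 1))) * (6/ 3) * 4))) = 4941/ 8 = 617.62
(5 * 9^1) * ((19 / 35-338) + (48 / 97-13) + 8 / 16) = -21355641 / 1358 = -15725.80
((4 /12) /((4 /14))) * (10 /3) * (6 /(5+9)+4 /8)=65 /18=3.61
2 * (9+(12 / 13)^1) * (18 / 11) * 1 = 4644 / 143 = 32.48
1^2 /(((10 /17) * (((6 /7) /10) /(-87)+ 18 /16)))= 13804 /9127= 1.51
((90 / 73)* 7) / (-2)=-315 / 73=-4.32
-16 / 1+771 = 755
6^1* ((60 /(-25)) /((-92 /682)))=12276 /115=106.75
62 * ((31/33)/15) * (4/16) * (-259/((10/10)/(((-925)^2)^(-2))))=-6727/19588464843750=-0.00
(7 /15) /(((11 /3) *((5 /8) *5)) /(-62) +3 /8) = 3472 /1415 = 2.45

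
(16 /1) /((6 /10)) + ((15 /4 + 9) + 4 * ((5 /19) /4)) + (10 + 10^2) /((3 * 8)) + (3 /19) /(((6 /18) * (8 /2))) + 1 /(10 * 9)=151823 /3420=44.39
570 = 570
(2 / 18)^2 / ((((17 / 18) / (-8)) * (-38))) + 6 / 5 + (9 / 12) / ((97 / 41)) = 8570821 / 5639580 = 1.52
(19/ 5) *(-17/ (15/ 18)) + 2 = -75.52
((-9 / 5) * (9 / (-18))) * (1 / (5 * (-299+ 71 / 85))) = -17 / 28160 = -0.00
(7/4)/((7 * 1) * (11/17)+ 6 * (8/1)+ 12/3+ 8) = 119/4388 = 0.03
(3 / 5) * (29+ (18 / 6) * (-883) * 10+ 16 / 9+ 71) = -237494 / 15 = -15832.93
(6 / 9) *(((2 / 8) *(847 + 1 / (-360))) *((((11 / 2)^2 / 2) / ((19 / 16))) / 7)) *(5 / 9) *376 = 53654.95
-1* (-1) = 1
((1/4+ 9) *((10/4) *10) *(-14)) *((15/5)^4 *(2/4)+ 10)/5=-130795/4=-32698.75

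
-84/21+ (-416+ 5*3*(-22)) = -750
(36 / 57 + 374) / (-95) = -7118 / 1805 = -3.94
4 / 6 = 2 / 3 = 0.67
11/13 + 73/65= 128/65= 1.97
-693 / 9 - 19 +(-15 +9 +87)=-15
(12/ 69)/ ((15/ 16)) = 0.19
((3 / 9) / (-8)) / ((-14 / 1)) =1 / 336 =0.00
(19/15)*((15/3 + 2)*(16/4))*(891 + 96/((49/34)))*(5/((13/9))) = 10698444/91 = 117565.32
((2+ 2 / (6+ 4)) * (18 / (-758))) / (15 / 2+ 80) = -198 / 331625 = -0.00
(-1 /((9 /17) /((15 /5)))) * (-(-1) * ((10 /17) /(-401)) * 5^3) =1.04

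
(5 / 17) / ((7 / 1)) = 5 / 119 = 0.04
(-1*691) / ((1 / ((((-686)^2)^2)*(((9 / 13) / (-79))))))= 1377263441648304 / 1027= 1341054957788.03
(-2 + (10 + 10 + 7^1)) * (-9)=-225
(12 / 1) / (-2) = -6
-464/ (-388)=116/ 97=1.20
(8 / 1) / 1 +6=14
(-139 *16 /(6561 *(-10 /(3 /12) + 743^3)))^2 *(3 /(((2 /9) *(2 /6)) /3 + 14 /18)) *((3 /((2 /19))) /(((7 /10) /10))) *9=939773440 /100448678588181634850139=0.00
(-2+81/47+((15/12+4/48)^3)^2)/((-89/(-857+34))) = 150637805/3049407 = 49.40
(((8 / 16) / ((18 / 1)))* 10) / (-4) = -5 / 72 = -0.07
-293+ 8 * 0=-293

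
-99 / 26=-3.81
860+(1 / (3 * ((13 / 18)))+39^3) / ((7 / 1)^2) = 1318973 / 637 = 2070.60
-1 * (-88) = 88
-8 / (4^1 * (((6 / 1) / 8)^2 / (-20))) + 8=712 / 9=79.11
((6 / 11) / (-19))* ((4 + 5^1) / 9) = -6 / 209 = -0.03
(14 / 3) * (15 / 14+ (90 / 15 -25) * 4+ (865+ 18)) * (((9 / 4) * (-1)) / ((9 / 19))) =-71649 / 4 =-17912.25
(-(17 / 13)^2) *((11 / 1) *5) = -15895 / 169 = -94.05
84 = 84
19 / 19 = 1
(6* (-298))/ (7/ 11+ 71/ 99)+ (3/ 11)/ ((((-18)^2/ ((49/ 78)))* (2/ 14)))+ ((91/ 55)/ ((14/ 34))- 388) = -52926217567/ 31042440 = -1704.96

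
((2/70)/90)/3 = 0.00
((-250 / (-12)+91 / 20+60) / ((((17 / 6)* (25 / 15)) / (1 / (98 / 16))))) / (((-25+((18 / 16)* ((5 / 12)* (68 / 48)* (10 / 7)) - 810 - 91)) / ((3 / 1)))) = -1311488 / 136989825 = -0.01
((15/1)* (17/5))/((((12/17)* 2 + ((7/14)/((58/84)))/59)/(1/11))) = 494479/151877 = 3.26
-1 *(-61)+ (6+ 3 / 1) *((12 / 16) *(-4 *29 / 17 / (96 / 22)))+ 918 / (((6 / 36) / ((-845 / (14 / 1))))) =-632883313 / 1904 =-332396.70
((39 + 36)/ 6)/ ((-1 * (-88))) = 25/ 176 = 0.14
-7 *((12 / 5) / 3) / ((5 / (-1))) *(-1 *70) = -392 / 5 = -78.40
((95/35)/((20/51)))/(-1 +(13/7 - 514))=-969/71840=-0.01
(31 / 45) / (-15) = -31 / 675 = -0.05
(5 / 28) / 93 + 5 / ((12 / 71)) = 29.59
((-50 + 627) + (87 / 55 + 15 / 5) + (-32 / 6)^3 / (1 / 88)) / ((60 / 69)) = -436102793 / 29700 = -14683.60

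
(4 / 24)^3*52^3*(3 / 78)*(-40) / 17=-27040 / 459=-58.91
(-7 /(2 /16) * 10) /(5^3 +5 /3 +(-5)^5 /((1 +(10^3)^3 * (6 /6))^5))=-336000001680000003360000003360000001680000000336 /76000000380000000760000000760000000379999998201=-4.42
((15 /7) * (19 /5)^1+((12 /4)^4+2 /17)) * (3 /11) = 31866 /1309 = 24.34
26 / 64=13 / 32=0.41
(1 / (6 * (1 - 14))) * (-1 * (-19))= -19 / 78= -0.24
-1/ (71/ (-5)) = 5/ 71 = 0.07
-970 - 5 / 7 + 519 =-3162 / 7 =-451.71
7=7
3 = 3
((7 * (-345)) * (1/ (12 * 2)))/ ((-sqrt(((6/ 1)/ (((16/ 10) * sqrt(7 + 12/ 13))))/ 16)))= 161 * 103^(1/ 4) * 13^(3/ 4) * sqrt(15)/ 39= 348.72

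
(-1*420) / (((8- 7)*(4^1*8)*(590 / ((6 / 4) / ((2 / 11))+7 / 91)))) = -9093 / 49088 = -0.19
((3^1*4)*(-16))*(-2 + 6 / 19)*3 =970.11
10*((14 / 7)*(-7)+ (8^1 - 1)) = -70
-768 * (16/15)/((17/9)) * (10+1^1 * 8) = -663552/85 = -7806.49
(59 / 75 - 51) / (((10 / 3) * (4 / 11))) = -20713 / 500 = -41.43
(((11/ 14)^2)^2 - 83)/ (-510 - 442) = 3173887/ 36572032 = 0.09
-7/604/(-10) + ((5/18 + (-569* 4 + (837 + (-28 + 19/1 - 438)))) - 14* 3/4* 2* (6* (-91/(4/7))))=988252783/54360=18179.78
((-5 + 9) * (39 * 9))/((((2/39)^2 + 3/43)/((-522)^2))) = 25021064557008/4735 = 5284279737.49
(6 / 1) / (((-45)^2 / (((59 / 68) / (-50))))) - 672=-771120059 / 1147500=-672.00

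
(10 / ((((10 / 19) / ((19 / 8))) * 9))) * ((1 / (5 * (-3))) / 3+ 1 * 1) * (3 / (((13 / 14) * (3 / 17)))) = 472549 / 5265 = 89.75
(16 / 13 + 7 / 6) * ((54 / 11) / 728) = 153 / 9464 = 0.02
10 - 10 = 0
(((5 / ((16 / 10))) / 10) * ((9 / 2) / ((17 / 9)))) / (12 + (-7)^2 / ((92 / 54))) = 621 / 34000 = 0.02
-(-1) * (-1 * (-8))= 8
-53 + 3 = -50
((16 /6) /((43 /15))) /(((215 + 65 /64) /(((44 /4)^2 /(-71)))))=-61952 /8441545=-0.01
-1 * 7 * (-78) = 546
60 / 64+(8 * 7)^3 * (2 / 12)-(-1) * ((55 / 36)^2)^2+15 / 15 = 49173645457 / 1679616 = 29276.72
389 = 389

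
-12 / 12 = -1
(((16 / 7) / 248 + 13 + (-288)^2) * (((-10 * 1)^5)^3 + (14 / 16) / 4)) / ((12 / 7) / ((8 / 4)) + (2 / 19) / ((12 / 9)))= -3648338655999999201925919 / 41168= -88620740769529712444.76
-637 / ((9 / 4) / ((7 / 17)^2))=-124852 / 2601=-48.00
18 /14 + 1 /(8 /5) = 107 /56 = 1.91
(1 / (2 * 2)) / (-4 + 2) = -0.12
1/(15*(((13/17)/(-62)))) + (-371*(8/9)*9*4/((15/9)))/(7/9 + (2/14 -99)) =80995846/1204905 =67.22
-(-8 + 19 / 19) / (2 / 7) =49 / 2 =24.50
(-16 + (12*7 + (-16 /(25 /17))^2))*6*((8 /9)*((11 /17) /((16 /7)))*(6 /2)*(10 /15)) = 351736 /625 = 562.78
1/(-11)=-1/11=-0.09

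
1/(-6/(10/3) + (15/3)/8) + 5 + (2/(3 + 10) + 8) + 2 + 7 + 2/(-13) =994/47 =21.15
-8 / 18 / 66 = -2 / 297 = -0.01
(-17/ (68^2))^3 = -1/ 20123648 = -0.00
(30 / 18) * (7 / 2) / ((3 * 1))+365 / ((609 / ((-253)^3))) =-35465459525 / 3654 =-9705927.62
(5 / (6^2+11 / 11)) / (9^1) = 5 / 333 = 0.02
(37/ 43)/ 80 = 37/ 3440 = 0.01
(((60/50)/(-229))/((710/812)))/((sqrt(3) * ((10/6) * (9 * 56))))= -29 * sqrt(3)/12194250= -0.00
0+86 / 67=86 / 67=1.28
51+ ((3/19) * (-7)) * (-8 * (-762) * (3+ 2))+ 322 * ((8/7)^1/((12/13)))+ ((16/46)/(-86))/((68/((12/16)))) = -127416244639/3833364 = -33238.75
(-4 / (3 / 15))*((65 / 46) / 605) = -130 / 2783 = -0.05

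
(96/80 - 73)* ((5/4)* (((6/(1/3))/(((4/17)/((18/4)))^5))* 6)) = -812672131180149/32768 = -24800785253.30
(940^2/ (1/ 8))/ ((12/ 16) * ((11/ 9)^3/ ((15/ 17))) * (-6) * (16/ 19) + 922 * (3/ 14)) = 1142282736000/ 30659443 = 37257.13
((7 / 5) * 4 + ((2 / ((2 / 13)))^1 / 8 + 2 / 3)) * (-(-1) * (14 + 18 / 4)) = 146.00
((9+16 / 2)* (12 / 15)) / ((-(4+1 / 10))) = -136 / 41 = -3.32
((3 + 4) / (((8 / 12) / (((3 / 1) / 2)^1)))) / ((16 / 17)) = 1071 / 64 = 16.73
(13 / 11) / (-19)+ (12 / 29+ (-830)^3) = -3465601004869 / 6061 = -571786999.65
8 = 8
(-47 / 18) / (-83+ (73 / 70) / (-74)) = 121730 / 3870117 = 0.03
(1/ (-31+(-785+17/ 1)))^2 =1/ 638401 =0.00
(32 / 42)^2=256 / 441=0.58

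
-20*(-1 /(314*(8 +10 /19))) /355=19 /902907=0.00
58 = 58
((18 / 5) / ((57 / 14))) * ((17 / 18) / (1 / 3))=2.51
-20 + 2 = -18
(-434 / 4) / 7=-31 / 2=-15.50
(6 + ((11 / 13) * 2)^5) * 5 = 36906950 / 371293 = 99.40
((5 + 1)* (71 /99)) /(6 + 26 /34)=2414 /3795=0.64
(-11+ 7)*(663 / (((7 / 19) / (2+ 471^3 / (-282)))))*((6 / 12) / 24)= 146246336951 / 2632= 55564717.69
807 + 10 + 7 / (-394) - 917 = -39407 / 394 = -100.02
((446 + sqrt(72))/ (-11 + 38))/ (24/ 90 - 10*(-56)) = 5*sqrt(2)/ 12606 + 1115/ 37818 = 0.03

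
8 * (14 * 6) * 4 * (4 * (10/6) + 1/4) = 18592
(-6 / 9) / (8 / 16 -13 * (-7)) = -4 / 549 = -0.01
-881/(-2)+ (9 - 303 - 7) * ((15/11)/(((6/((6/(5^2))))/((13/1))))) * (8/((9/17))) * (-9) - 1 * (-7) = 3242233/110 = 29474.85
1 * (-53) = -53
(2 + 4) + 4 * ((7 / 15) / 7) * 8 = 122 / 15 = 8.13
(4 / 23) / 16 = 1 / 92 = 0.01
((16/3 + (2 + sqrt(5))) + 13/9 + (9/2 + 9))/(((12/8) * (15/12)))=13.07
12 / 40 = 0.30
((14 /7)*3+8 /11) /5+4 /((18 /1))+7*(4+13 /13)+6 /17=310687 /8415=36.92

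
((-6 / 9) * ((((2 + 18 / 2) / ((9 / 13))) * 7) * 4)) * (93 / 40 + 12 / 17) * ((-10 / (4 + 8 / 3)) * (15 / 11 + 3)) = 500136 / 85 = 5883.95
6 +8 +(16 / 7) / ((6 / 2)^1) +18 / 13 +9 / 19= 86209 / 5187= 16.62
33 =33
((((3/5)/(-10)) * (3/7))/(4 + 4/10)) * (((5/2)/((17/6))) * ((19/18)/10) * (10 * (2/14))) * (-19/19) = 57/73304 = 0.00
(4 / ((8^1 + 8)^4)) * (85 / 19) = 85 / 311296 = 0.00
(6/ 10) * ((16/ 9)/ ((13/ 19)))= 304/ 195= 1.56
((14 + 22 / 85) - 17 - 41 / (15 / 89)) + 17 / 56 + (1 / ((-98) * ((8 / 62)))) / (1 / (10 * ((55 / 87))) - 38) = -511175399237 / 2080467480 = -245.70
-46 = -46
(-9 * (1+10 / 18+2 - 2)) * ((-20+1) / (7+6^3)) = 266 / 223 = 1.19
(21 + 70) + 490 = 581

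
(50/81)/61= 50/4941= 0.01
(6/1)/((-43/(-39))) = 234/43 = 5.44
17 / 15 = 1.13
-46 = -46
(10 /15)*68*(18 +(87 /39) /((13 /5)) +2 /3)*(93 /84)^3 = 5013318853 /4173624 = 1201.19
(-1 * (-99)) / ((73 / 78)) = 7722 / 73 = 105.78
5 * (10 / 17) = 2.94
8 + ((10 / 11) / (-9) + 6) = 1376 / 99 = 13.90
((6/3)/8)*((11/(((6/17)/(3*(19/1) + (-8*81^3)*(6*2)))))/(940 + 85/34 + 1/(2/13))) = -244626107/584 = -418880.32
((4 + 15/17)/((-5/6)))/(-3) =166/85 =1.95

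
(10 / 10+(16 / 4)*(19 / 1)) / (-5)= -77 / 5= -15.40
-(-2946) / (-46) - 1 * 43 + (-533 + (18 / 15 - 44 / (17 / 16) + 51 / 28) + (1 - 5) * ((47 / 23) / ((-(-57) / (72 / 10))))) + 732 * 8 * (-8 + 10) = 11474496991 / 1040060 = 11032.53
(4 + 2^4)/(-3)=-20/3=-6.67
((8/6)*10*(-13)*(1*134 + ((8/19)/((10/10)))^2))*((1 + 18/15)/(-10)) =9235512/1805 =5116.63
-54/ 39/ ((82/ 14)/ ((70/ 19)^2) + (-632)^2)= -68600/ 19789261557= -0.00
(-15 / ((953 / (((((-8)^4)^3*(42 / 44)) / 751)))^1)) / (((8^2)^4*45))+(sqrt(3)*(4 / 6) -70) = -551105646 / 7872733+2*sqrt(3) / 3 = -68.85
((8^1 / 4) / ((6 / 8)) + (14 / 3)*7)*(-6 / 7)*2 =-424 / 7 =-60.57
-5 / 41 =-0.12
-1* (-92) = 92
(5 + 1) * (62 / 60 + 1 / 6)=7.20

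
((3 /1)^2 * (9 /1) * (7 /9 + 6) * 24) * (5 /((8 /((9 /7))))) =74115 /7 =10587.86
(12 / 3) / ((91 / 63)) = 2.77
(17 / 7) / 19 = 17 / 133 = 0.13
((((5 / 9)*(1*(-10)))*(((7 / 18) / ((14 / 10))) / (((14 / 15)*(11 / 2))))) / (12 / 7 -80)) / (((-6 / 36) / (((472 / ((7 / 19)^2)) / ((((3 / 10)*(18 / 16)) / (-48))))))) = 68156800000 / 5981283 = 11395.01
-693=-693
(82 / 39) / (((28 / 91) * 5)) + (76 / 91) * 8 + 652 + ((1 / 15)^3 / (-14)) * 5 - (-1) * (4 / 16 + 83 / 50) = 162643051 / 245700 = 661.96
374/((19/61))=22814/19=1200.74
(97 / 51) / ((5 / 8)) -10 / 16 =4933 / 2040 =2.42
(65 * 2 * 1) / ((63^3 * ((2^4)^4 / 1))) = 65 / 8193540096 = 0.00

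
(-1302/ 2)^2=423801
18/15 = 1.20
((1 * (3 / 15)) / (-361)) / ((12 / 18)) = -3 / 3610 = -0.00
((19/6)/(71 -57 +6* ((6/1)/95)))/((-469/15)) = -9025/1281308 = -0.01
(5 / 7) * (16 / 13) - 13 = -1103 / 91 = -12.12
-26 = -26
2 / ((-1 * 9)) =-2 / 9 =-0.22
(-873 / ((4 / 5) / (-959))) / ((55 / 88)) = 1674414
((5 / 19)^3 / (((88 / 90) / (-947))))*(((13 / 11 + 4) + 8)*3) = -2317190625 / 3319756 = -698.00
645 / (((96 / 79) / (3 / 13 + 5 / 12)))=1715485 / 4992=343.65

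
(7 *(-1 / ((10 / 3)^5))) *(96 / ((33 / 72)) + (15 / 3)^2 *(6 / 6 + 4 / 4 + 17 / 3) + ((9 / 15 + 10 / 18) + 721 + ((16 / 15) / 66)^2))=-2889925017 / 151250000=-19.11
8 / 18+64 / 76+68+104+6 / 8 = 119041 / 684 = 174.04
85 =85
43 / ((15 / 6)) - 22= -24 / 5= -4.80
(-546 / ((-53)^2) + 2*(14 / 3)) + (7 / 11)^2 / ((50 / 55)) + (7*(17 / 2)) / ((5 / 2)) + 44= 71733029 / 926970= 77.38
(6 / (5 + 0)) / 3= 2 / 5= 0.40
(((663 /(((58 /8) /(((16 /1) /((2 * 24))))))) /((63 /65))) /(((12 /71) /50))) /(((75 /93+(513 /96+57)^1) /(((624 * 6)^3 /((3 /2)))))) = 771221674996531200 /149611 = 5154846067445.12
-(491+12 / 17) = -8359 / 17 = -491.71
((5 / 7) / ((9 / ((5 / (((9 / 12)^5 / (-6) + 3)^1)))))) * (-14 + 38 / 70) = -1607680 / 891261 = -1.80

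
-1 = -1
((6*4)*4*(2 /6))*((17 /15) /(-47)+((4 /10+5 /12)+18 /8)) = 4576 /47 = 97.36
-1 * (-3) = 3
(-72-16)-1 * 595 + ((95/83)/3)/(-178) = -30272021/44322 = -683.00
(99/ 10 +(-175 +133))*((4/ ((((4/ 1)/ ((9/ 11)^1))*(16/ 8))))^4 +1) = -77302257/ 2342560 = -33.00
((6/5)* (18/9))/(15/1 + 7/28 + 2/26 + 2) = 624/4505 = 0.14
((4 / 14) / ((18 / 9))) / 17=1 / 119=0.01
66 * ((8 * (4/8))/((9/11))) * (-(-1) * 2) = 645.33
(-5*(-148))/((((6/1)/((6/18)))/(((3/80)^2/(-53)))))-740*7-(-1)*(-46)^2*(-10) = -893452837/33920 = -26340.00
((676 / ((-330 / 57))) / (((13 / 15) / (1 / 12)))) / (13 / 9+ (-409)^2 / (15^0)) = -2223 / 33121924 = -0.00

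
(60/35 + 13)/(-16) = -103/112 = -0.92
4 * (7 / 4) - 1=6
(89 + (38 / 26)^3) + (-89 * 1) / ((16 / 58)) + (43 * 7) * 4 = 17110183 / 17576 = 973.50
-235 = -235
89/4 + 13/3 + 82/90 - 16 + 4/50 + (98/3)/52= 142771/11700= 12.20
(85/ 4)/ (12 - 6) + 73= 1837/ 24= 76.54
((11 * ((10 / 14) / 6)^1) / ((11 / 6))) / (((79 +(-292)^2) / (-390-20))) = -0.00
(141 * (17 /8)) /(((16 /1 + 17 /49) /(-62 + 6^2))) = -508963 /1068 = -476.56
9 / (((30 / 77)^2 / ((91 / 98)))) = 11011 / 200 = 55.06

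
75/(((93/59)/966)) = 1424850/31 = 45962.90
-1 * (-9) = 9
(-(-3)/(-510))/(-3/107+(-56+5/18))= 963/9126875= 0.00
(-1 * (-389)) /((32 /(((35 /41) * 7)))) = 95305 /1312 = 72.64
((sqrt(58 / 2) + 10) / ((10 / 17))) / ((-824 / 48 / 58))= -5916 / 103 -2958 * sqrt(29) / 515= -88.37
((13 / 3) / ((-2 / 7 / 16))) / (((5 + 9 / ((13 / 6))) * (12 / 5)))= -1690 / 153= -11.05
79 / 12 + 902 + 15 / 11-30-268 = 80777 / 132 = 611.95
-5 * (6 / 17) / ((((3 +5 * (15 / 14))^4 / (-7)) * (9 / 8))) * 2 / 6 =21512960 / 28670474313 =0.00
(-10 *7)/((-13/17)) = 91.54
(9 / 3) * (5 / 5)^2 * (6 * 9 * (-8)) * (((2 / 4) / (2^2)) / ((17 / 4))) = -38.12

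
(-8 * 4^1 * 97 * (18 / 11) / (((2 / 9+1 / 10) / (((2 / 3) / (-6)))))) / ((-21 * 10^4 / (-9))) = 20952 / 279125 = 0.08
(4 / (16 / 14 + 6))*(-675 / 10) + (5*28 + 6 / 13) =102.66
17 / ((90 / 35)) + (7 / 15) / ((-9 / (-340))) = 1309 / 54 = 24.24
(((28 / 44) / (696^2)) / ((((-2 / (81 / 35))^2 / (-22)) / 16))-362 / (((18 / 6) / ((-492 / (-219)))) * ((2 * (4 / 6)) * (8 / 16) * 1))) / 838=-34949994817 / 72026267600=-0.49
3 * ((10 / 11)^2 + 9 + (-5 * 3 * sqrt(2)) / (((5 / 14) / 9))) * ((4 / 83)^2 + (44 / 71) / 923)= 4821314148 / 54626277277-1532764296 * sqrt(2) / 451456837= -4.71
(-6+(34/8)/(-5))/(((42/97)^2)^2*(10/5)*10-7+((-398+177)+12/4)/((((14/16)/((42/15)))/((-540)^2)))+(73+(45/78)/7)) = 1103694546227/32775714959700666930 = 0.00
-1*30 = -30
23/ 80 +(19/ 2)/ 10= 1.24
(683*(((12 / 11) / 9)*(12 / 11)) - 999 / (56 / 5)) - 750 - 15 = -5176067 / 6776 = -763.88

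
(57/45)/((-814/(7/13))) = -133/158730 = -0.00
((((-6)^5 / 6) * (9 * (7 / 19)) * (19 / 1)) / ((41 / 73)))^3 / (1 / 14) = -43011213808893754.33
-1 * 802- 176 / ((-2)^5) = -1593 / 2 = -796.50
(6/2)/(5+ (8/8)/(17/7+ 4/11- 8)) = 0.62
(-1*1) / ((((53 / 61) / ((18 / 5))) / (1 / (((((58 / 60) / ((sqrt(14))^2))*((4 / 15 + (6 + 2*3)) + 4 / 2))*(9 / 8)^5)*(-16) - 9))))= 17489920 / 157881011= 0.11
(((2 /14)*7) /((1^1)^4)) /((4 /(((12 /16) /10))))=3 /160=0.02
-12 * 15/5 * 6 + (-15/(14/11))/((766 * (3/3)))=-2316549/10724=-216.02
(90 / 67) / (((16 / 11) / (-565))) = -279675 / 536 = -521.78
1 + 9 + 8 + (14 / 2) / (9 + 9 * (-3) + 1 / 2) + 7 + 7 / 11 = 1388 / 55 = 25.24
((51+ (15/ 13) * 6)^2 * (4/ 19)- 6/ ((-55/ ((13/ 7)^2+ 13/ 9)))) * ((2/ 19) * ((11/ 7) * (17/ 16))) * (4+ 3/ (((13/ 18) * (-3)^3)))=389957256890/ 816117393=477.82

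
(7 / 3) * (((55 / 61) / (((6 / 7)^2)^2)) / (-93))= -924385 / 22056624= -0.04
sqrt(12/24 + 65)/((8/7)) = 7 * sqrt(262)/16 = 7.08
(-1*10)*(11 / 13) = -110 / 13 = -8.46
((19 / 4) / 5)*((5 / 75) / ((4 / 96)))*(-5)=-38 / 5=-7.60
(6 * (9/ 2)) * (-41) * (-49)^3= 130237443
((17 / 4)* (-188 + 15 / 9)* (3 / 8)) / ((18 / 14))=-66521 / 288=-230.98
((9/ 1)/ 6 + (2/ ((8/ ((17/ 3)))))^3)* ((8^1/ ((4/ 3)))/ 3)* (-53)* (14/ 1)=-2784355/ 432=-6445.27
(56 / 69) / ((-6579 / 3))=-56 / 151317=-0.00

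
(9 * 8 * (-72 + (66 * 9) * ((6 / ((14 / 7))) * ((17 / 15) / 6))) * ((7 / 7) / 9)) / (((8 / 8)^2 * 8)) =1323 / 5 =264.60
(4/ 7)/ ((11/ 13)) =52/ 77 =0.68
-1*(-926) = 926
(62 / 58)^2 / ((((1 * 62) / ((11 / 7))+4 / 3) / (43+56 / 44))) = 1404021 / 1131986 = 1.24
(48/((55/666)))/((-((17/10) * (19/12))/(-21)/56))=902264832/3553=253944.51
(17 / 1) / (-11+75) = 17 / 64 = 0.27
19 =19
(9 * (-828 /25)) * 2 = -14904 /25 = -596.16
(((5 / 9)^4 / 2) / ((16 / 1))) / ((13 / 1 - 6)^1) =625 / 1469664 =0.00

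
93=93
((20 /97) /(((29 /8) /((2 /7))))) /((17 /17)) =320 /19691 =0.02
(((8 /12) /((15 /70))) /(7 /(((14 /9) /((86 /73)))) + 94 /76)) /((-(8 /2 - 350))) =0.00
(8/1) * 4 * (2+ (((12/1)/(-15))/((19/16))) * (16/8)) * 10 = 3968/19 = 208.84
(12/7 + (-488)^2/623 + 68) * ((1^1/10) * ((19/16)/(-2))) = -26.84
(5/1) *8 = 40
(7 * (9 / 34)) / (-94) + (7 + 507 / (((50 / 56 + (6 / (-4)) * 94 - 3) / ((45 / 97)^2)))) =749215769267 / 120495154148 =6.22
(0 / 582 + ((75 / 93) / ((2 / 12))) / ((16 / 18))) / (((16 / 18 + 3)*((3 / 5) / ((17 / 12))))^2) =195075 / 97216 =2.01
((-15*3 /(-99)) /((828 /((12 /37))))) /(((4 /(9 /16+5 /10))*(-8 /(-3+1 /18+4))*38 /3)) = -85 /172541952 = -0.00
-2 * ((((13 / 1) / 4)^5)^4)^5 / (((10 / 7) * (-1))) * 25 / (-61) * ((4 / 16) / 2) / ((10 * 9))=-17355345776761807734577510193144055953671421275124588048685323695843110898865828921107999640579875261345201158007 / 14115343780770970580360595019124772300555031097388052265287286784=-1229537590179321188669044000000000000000000000000.00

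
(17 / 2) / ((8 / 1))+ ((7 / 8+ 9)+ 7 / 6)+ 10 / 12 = 207 / 16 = 12.94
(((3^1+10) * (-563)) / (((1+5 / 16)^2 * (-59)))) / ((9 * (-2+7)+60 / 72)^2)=7494656 / 218631875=0.03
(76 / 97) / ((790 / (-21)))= -798 / 38315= -0.02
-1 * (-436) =436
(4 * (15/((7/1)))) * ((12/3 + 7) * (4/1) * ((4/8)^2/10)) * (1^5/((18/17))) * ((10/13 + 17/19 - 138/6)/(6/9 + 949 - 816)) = -985490/693329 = -1.42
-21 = -21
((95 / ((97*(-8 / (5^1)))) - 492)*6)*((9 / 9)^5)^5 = -1146801 / 388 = -2955.67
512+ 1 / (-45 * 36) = 829439 / 1620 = 512.00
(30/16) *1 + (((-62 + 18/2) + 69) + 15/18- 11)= 185/24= 7.71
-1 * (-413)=413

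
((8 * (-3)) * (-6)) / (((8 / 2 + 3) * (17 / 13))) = 1872 / 119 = 15.73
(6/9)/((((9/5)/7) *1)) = 70/27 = 2.59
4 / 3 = 1.33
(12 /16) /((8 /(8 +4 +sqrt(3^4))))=1.97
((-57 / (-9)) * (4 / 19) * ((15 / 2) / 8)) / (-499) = -5 / 1996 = -0.00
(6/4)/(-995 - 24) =-3/2038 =-0.00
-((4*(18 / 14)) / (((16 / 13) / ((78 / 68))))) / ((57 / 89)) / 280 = -0.03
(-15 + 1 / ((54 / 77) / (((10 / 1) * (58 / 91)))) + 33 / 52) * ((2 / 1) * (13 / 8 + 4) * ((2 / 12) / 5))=-7409 / 3744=-1.98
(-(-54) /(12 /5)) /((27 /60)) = 50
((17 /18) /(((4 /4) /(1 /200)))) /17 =1 /3600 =0.00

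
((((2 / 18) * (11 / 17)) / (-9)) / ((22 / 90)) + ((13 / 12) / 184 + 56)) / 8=6303031 / 900864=7.00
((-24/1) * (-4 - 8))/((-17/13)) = -3744/17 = -220.24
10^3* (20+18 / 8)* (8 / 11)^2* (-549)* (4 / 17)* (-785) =2454776640000 / 2057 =1193377073.41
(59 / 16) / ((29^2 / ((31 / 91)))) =1829 / 1224496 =0.00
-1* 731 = -731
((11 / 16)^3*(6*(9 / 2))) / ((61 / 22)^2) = 4348377 / 3810304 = 1.14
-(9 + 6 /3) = -11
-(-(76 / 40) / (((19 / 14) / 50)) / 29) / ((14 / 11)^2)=605 / 406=1.49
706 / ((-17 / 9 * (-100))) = 3.74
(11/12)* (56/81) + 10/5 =640/243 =2.63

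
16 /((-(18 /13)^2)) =-676 /81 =-8.35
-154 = -154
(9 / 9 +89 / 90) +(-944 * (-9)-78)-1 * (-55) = 762749 / 90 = 8474.99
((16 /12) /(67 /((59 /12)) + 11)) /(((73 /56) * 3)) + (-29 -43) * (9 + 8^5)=-2252852088008 /954621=-2359943.99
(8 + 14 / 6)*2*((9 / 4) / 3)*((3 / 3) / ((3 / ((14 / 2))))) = 217 / 6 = 36.17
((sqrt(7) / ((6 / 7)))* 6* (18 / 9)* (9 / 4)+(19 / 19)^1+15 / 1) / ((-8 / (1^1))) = -63* sqrt(7) / 16 - 2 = -12.42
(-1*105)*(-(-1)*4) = -420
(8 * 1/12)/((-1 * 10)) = -1/15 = -0.07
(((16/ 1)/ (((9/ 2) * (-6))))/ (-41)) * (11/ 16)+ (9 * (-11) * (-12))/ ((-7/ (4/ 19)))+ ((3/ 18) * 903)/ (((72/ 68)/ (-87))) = -7303719265/ 588924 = -12401.80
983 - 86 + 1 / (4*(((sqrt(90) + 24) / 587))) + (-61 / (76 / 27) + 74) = 5888681 / 6156 - 587*sqrt(10) / 648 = 953.71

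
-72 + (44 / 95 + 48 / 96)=-13497 / 190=-71.04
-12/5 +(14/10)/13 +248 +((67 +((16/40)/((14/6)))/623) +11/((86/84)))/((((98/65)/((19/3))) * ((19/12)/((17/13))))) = 307848126147/597260755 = 515.43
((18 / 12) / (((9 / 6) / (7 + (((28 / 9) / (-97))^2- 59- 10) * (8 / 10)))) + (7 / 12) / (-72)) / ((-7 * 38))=5878426441 / 32436210240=0.18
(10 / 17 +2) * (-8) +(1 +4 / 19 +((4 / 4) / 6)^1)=-37459 / 1938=-19.33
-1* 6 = -6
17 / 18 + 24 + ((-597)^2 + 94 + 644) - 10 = 6428915 / 18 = 357161.94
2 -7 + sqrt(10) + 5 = 3.16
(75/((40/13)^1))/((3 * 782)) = 65/6256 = 0.01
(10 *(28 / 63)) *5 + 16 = 344 / 9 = 38.22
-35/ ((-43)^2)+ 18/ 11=32897/ 20339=1.62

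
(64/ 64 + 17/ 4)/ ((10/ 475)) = 1995/ 8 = 249.38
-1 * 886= -886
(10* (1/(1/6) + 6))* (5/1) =600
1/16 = 0.06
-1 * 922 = -922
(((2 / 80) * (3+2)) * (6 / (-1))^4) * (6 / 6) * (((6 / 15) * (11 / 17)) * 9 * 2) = 64152 / 85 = 754.73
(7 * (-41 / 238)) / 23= -41 / 782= -0.05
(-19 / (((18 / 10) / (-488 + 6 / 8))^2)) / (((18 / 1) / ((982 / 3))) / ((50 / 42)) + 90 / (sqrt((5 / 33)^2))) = -22148217955625 / 9450324432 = -2343.65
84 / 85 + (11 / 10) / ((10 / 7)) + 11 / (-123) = 348947 / 209100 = 1.67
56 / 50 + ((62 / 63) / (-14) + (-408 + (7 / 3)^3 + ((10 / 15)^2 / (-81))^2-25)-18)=-284654168273 / 651015225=-437.25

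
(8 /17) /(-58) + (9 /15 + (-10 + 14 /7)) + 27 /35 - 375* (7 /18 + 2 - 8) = 217157279 /103530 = 2097.53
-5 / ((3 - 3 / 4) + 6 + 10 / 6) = -60 / 119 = -0.50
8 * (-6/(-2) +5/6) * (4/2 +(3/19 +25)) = 15824/19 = 832.84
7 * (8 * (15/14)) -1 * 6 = 54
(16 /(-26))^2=64 /169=0.38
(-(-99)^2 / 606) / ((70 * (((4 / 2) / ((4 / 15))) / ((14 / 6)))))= -363 / 5050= -0.07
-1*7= -7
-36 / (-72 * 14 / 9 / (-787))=-7083 / 28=-252.96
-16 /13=-1.23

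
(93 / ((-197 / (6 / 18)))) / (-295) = 31 / 58115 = 0.00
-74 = -74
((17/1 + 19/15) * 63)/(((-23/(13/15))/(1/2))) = -12467/575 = -21.68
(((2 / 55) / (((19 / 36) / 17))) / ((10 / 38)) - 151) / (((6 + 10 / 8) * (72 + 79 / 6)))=-967224 / 4075225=-0.24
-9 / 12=-3 / 4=-0.75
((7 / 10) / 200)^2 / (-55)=-49 / 220000000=-0.00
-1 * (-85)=85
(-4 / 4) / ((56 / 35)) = -5 / 8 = -0.62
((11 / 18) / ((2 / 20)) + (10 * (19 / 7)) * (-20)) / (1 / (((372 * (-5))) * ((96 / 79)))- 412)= 1.30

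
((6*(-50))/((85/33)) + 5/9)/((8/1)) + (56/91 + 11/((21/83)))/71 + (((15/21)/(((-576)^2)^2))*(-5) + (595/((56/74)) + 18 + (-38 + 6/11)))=100134607699476097135/132993765114642432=752.93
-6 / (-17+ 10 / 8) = 8 / 21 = 0.38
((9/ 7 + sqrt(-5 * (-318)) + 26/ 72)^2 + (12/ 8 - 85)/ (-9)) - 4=415 * sqrt(1590)/ 126 + 101478745/ 63504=1729.32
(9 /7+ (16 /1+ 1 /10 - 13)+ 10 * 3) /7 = 2407 /490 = 4.91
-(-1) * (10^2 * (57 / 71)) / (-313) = -5700 / 22223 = -0.26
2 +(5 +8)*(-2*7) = -180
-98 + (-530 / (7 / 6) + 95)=-3201 / 7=-457.29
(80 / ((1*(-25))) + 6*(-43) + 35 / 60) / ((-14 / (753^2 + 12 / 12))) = 886633537 / 84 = 10555161.15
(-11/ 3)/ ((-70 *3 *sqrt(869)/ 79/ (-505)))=-101 *sqrt(869)/ 126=-23.63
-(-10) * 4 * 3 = 120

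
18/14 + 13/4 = 127/28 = 4.54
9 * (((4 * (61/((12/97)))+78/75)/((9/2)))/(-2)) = -148003/75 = -1973.37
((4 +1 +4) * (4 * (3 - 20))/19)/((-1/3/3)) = 5508/19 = 289.89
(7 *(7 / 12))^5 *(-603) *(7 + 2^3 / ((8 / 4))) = -208184258513 / 27648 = -7529812.59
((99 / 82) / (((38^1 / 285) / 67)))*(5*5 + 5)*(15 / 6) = 7462125 / 164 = 45500.76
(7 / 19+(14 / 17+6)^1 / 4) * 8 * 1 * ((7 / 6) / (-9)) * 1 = -18760 / 8721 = -2.15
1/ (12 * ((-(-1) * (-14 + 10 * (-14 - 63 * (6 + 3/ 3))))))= -1/ 54768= -0.00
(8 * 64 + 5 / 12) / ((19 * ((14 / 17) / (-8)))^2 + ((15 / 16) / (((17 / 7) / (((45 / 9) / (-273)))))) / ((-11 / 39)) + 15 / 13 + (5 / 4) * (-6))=-508239446 / 2475267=-205.33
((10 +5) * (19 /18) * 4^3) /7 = 3040 /21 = 144.76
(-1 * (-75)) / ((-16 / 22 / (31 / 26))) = -25575 / 208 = -122.96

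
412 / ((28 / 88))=9064 / 7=1294.86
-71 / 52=-1.37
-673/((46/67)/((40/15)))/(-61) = 180364/4209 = 42.85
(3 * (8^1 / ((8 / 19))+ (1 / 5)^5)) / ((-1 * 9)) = -19792 / 3125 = -6.33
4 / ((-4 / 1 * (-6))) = 1 / 6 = 0.17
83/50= 1.66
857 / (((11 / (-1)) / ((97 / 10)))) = -83129 / 110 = -755.72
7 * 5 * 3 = 105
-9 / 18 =-1 / 2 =-0.50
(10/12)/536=5/3216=0.00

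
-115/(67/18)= -2070/67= -30.90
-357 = -357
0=0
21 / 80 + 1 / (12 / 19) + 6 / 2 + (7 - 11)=203 / 240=0.85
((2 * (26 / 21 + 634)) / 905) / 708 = 0.00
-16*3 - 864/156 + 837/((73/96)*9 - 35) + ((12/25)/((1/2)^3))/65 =-121824504/1464125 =-83.21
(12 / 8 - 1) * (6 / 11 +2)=14 / 11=1.27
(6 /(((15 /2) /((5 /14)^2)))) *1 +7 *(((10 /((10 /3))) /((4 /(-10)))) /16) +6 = 4423 /1568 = 2.82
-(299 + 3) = -302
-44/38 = -22/19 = -1.16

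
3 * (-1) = -3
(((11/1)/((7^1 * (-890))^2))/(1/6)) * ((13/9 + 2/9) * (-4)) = -22/1940645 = -0.00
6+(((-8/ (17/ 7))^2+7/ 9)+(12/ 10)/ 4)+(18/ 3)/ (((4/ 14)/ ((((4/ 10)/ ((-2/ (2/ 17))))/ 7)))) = 464497/ 26010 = 17.86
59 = 59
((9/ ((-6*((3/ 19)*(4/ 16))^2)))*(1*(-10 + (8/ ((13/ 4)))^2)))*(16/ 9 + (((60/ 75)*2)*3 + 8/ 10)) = 70952384/ 2535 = 27989.11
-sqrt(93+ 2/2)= -sqrt(94)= -9.70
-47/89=-0.53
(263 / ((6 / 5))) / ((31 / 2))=1315 / 93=14.14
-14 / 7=-2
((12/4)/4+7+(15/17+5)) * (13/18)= 1339/136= 9.85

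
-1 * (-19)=19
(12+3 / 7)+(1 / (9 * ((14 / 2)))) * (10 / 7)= 5491 / 441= 12.45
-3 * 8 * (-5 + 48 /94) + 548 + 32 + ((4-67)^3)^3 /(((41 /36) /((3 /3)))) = -26452413553395343232 /1927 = -13727251454797790.99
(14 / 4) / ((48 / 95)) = 665 / 96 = 6.93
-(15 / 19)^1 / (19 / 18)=-0.75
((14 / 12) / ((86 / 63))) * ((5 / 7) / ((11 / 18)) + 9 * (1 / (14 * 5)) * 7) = 33453 / 18920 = 1.77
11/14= 0.79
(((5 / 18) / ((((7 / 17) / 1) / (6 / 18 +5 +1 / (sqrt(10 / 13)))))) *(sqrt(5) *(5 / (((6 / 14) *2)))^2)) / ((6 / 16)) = 14875 *sqrt(26) / 486 +238000 *sqrt(5) / 729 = 886.09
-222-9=-231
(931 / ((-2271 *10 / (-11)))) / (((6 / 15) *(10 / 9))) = 30723 / 30280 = 1.01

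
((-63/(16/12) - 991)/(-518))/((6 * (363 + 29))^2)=4153/11462105088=0.00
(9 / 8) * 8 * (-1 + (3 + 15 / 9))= 33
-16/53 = -0.30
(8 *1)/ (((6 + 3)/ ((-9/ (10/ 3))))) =-12/ 5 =-2.40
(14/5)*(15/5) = 42/5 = 8.40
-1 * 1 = -1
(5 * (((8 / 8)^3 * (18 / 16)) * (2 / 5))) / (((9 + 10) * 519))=3 / 13148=0.00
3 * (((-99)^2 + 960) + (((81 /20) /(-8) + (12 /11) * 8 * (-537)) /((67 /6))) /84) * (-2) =-53270611407 /825440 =-64536.02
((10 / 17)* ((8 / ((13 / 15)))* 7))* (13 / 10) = 840 / 17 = 49.41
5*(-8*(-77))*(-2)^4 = 49280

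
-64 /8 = -8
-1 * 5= -5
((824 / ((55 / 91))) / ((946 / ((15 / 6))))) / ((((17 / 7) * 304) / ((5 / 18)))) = 328055 / 242001936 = 0.00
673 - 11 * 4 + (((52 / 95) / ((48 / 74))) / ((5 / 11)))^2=5137047181 / 8122500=632.45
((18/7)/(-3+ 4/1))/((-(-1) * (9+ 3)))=3/14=0.21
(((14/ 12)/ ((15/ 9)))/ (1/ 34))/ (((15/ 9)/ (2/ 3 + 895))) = 319753/ 25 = 12790.12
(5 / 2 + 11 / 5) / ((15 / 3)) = 47 / 50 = 0.94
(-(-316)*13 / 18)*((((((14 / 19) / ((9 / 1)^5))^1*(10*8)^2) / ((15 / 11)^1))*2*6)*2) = 3239075840 / 10097379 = 320.78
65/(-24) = -65/24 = -2.71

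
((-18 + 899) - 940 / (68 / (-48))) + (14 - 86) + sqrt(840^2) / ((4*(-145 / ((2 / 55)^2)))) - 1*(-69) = 2298918494 / 1491325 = 1541.53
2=2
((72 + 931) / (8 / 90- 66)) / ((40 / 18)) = -81243 / 11864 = -6.85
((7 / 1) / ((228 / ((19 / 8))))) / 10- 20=-19193 / 960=-19.99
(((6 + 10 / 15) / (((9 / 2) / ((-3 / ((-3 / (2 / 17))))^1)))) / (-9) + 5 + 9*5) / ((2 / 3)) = 103235 / 1377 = 74.97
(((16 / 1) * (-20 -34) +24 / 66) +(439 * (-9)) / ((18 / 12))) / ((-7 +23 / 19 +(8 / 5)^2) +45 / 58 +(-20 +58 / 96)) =25439008800 / 158915383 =160.08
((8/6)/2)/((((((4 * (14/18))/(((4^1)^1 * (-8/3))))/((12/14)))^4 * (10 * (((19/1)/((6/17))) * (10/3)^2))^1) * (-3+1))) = -0.00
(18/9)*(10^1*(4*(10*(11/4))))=2200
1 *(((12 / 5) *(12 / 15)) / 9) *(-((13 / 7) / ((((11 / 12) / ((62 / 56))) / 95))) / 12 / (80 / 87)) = -222053 / 53900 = -4.12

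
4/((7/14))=8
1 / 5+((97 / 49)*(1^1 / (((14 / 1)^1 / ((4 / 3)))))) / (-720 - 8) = 374071 / 1872780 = 0.20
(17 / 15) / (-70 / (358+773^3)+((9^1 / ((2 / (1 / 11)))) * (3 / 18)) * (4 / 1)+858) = 14956447 / 11326509313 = 0.00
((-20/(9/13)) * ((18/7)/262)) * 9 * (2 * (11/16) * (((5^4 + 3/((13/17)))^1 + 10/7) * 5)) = -70985475/6419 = -11058.65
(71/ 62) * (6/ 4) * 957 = 203841/ 124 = 1643.88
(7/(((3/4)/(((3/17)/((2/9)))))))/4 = 63/34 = 1.85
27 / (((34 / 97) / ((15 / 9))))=4365 / 34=128.38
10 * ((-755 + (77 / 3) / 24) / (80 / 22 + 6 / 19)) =-56725735 / 29736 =-1907.65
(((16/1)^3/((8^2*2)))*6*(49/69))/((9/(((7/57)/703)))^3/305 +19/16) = 0.00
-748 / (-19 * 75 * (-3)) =-0.17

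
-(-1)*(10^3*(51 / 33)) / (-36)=-4250 / 99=-42.93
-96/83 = -1.16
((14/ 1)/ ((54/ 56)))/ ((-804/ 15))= -490/ 1809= -0.27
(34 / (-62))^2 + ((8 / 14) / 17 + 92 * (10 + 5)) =157853655 / 114359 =1380.33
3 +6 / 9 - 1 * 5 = -4 / 3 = -1.33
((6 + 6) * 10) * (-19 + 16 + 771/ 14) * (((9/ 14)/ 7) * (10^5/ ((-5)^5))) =-6298560/ 343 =-18363.15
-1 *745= -745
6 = 6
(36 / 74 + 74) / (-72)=-689 / 666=-1.03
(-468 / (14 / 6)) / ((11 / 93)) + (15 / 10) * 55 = -248439 / 154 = -1613.24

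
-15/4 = -3.75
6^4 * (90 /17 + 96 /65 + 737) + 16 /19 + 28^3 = 20698552928 /20995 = 985880.11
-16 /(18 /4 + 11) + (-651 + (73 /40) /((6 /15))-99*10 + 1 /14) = -5685047 /3472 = -1637.40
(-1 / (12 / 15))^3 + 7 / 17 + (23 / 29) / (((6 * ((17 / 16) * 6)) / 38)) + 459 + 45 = 142905919 / 283968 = 503.25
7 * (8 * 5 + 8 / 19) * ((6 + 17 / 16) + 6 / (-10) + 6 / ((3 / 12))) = 818832 / 95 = 8619.28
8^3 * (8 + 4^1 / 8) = 4352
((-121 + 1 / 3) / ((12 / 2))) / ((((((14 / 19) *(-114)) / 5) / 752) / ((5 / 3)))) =850700 / 567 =1500.35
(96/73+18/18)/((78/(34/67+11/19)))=5993/185858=0.03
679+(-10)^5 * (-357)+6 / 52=928217657 / 26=35700679.12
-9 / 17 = -0.53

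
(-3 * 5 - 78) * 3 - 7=-286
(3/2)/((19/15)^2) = 675/722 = 0.93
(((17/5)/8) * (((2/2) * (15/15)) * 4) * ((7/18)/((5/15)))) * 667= 79373/60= 1322.88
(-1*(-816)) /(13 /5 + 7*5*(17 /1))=340 /249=1.37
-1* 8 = -8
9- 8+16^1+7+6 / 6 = 25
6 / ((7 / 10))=60 / 7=8.57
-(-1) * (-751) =-751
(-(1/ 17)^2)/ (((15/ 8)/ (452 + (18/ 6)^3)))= -3832/ 4335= -0.88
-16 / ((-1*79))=16 / 79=0.20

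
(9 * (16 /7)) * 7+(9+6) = 159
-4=-4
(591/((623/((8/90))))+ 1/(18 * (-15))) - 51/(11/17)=-145688899/1850310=-78.74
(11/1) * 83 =913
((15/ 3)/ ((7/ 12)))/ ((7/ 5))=300/ 49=6.12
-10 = -10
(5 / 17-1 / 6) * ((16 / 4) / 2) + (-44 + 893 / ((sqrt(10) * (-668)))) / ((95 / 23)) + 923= 4421558 / 4845-1081 * sqrt(10) / 33400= 912.50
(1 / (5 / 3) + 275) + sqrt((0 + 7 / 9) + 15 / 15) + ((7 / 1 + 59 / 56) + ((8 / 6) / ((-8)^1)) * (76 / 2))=78023 / 280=278.65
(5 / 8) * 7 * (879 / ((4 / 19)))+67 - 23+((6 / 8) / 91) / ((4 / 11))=53320879 / 2912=18310.74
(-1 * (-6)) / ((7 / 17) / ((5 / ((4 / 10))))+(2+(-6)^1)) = -425 / 281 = -1.51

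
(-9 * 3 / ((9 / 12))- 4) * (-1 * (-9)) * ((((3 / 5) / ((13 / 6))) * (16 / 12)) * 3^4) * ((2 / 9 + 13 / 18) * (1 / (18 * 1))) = -7344 / 13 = -564.92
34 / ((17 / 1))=2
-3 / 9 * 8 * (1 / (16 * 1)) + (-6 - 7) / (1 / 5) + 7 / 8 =-1543 / 24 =-64.29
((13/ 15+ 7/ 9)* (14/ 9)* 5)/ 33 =1036/ 2673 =0.39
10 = 10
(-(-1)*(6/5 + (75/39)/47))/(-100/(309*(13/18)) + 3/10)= -780946/93201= -8.38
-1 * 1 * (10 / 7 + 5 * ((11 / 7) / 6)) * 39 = -1495 / 14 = -106.79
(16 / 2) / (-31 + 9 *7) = 1 / 4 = 0.25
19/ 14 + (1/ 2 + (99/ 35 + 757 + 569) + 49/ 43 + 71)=2111252/ 1505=1402.83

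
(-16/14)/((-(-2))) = -4/7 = -0.57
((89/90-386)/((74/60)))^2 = 97450.84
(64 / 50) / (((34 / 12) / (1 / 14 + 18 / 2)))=4.10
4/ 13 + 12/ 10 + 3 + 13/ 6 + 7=5333/ 390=13.67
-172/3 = -57.33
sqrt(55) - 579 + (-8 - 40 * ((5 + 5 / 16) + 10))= -2399 / 2 + sqrt(55)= -1192.08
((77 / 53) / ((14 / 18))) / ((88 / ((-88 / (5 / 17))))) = -1683 / 265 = -6.35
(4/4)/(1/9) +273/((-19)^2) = 3522/361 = 9.76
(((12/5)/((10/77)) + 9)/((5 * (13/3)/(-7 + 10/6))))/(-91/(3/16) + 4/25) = 8244/591305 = 0.01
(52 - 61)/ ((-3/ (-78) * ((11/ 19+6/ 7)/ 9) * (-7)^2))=-40014/ 1337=-29.93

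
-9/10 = -0.90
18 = 18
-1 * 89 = -89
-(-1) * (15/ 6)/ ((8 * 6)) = 5/ 96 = 0.05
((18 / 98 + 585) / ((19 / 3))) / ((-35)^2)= 86022 / 1140475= 0.08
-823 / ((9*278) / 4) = -1646 / 1251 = -1.32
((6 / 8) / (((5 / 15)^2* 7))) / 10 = 27 / 280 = 0.10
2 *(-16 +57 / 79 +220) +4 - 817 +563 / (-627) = -20033864 / 49533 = -404.45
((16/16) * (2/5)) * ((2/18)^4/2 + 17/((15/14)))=1041017/164025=6.35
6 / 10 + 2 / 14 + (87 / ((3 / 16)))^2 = 7535386 / 35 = 215296.74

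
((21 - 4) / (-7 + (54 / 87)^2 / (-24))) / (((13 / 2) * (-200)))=14297 / 7670650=0.00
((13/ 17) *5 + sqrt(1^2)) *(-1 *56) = -4592/ 17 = -270.12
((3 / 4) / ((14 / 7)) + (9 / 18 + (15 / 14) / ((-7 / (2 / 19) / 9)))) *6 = 16311 / 3724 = 4.38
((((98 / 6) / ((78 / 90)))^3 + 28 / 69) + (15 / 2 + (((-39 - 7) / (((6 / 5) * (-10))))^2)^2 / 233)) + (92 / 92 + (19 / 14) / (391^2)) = 4759356146994817027 / 709974146477232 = 6703.56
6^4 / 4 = 324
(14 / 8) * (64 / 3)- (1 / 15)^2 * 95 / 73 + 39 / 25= 38.89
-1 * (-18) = 18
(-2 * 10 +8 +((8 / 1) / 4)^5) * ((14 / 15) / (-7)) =-8 / 3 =-2.67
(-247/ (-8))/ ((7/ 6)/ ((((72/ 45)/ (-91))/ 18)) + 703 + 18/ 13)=-3211/ 50959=-0.06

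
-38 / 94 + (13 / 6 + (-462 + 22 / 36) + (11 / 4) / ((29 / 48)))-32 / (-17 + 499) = -1345555154 / 2956347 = -455.14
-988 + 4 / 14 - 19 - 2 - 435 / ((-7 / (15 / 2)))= -7597 / 14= -542.64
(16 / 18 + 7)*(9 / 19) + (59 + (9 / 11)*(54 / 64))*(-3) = -1172635 / 6688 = -175.33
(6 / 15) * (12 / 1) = 24 / 5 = 4.80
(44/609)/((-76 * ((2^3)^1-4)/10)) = -55/23142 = -0.00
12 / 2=6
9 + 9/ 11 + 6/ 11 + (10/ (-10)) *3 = 81/ 11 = 7.36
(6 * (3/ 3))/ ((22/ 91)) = 273/ 11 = 24.82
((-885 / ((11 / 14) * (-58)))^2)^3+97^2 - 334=56535512176151428550700 / 1053765797374081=53650927.29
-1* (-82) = 82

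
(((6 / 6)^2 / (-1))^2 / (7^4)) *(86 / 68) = 43 / 81634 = 0.00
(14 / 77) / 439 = 2 / 4829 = 0.00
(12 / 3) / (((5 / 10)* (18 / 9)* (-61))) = -4 / 61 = -0.07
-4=-4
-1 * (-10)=10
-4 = -4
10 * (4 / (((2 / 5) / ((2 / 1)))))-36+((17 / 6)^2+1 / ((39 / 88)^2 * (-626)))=327575633 / 1904292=172.02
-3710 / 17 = -218.24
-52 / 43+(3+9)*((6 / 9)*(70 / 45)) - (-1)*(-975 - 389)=-523520 / 387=-1352.76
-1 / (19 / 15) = -15 / 19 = -0.79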